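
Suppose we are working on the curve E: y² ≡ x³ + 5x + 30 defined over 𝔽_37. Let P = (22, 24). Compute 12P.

Repeated addition: build up to 12P.
2P: tangent at (22, 24): λ = (3·22² + 5)/(2·24) ≡ 14/11. 11⁻¹ ≡ 27 (mod 37), so λ ≡ 14·27 ≡ 8.
  x = λ² - 22 - 22 = 64 - 44 ≡ 20; y = λ·(22 - 20) - 24 ≡ 29. → (20, 29)
3P: (20, 29) + (22, 24). λ = (24 - 29)/(22 - 20) ≡ 32/2 mod 37. 2⁻¹ ≡ 19 (mod 37), so λ ≡ 16.
  x = λ² - 20 - 22 = 256 - 42 ≡ 29; y = λ·(20 - 29) - 29 ≡ 12. → (29, 12)
4P: (29, 12) + (22, 24). λ = (24 - 12)/(22 - 29) ≡ 12/30 mod 37. 30⁻¹ ≡ 21 (mod 37) since 30·21 = 630 ≡ 1, so λ ≡ 30.
  x = λ² - 29 - 22 = 900 - 51 ≡ 35; y = λ·(29 - 35) - 12 ≡ 30. → (35, 30)
5P: (35, 30) + (22, 24). λ = (24 - 30)/(22 - 35) ≡ 31/24 mod 37. 24⁻¹ ≡ 17 (mod 37), so λ ≡ 9.
  x = λ² - 35 - 22 = 81 - 57 ≡ 24; y = λ·(35 - 24) - 30 ≡ 32. → (24, 32)
6P: (24, 32) + (22, 24). λ = (24 - 32)/(22 - 24) ≡ 29/35 mod 37. 35⁻¹ ≡ 18 (mod 37) since 35·18 = 630 ≡ 1, so λ ≡ 4.
  x = λ² - 24 - 22 = 16 - 46 ≡ 7; y = λ·(24 - 7) - 32 ≡ 36. → (7, 36)
7P: (7, 36) + (22, 24). λ = (24 - 36)/(22 - 7) ≡ 25/15 mod 37. 15⁻¹ ≡ 5 (mod 37) since 15·5 = 75 ≡ 1, so λ ≡ 14.
  x = λ² - 7 - 22 = 196 - 29 ≡ 19; y = λ·(7 - 19) - 36 ≡ 18. → (19, 18)
8P: (19, 18) + (22, 24). λ = (24 - 18)/(22 - 19) ≡ 6/3 mod 37. 3⁻¹ ≡ 25 (mod 37), so λ ≡ 2.
  x = λ² - 19 - 22 = 4 - 41 ≡ 0; y = λ·(19 - 0) - 18 ≡ 20. → (0, 20)
9P: (0, 20) + (22, 24). λ = (24 - 20)/(22 - 0) ≡ 4/22 mod 37. 22⁻¹ ≡ 32 (mod 37), so λ ≡ 17.
  x = λ² - 0 - 22 = 289 - 22 ≡ 8; y = λ·(0 - 8) - 20 ≡ 29. → (8, 29)
10P: (8, 29) + (22, 24). λ = (24 - 29)/(22 - 8) ≡ 32/14 mod 37. 14⁻¹ ≡ 8 (mod 37), so λ ≡ 34.
  x = λ² - 8 - 22 = 1156 - 30 ≡ 16; y = λ·(8 - 16) - 29 ≡ 32. → (16, 32)
11P: (16, 32) + (22, 24). λ = (24 - 32)/(22 - 16) ≡ 29/6 mod 37. 6⁻¹ ≡ 31 (mod 37), so λ ≡ 11.
  x = λ² - 16 - 22 = 121 - 38 ≡ 9; y = λ·(16 - 9) - 32 ≡ 8. → (9, 8)
12P: (9, 8) + (22, 24). λ = (24 - 8)/(22 - 9) ≡ 16/13 mod 37. 13⁻¹ ≡ 20 (mod 37), so λ ≡ 24.
  x = λ² - 9 - 22 = 576 - 31 ≡ 27; y = λ·(9 - 27) - 8 ≡ 4. → (27, 4)

(27, 4)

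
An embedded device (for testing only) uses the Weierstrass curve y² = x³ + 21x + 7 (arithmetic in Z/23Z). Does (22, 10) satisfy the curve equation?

y² = 10² ≡ 8; x³ + 21x + 7 = 11117 ≡ 8 (mod 23). 8 = 8.

yes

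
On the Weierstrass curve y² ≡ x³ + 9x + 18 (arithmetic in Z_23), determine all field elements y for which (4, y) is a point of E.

x³ + 9x + 18 = 118 ≡ 3 (mod 23).
Square roots of 3 mod 23: 7 and 16 (since 7² = 49 ≡ 3).

7, 16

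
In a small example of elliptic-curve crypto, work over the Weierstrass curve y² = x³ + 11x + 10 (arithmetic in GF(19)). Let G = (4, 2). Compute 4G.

(6, 8)

Repeated addition: build up to 4G.
2G: tangent at (4, 2): λ = (3·4² + 11)/(2·2) ≡ 2/4. 4⁻¹ ≡ 5 (mod 19), so λ ≡ 2·5 ≡ 10.
  x = λ² - 4 - 4 = 100 - 8 ≡ 16; y = λ·(4 - 16) - 2 ≡ 11. → (16, 11)
3G: (16, 11) + (4, 2). λ = (2 - 11)/(4 - 16) ≡ 10/7 mod 19. 7⁻¹ ≡ 11 (mod 19), so λ ≡ 15.
  x = λ² - 16 - 4 = 225 - 20 ≡ 15; y = λ·(16 - 15) - 11 ≡ 4. → (15, 4)
4G: (15, 4) + (4, 2). λ = (2 - 4)/(4 - 15) ≡ 17/8 mod 19. 8⁻¹ ≡ 12 (mod 19) since 8·12 = 96 ≡ 1, so λ ≡ 14.
  x = λ² - 15 - 4 = 196 - 19 ≡ 6; y = λ·(15 - 6) - 4 ≡ 8. → (6, 8)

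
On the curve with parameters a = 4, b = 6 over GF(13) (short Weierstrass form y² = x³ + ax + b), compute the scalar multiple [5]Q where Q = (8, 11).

(6, 5)

Double-and-add on 5 = (101)₂. Start with Q = (8, 11) for the leading 1-bit.
double: tangent at (8, 11): λ = (3·8² + 4)/(2·11) ≡ 1/9. 9⁻¹ ≡ 3 (mod 13), so λ ≡ 1·3 ≡ 3.
  x = λ² - 8 - 8 = 9 - 16 ≡ 6; y = λ·(8 - 6) - 11 ≡ 8. → (6, 8)
double: tangent at (6, 8): λ = (3·6² + 4)/(2·8) ≡ 8/3. 3⁻¹ ≡ 9 (mod 13), so λ ≡ 8·9 ≡ 7.
  x = λ² - 6 - 6 = 49 - 12 ≡ 11; y = λ·(6 - 11) - 8 ≡ 9. → (11, 9)
add Q: (11, 9) + (8, 11). λ = (11 - 9)/(8 - 11) ≡ 2/10 mod 13. 10⁻¹ ≡ 4 (mod 13), so λ ≡ 8.
  x = λ² - 11 - 8 = 64 - 19 ≡ 6; y = λ·(11 - 6) - 9 ≡ 5. → (6, 5)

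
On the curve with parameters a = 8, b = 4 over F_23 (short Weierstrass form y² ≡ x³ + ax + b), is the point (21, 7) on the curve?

y² = 7² ≡ 3; x³ + 8x + 4 = 9433 ≡ 3 (mod 23). 3 = 3.

yes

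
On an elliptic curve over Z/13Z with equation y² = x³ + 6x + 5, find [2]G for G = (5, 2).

tangent at (5, 2): λ = (3·5² + 6)/(2·2) ≡ 3/4. 4⁻¹ ≡ 10 (mod 13) since 4·10 = 40 ≡ 1, so λ ≡ 3·10 ≡ 4.
  x = λ² - 5 - 5 = 16 - 10 ≡ 6; y = λ·(5 - 6) - 2 ≡ 7. → (6, 7)

(6, 7)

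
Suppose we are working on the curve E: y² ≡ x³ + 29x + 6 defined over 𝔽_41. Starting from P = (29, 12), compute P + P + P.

Repeated addition: build up to 3P.
2P: tangent at (29, 12): λ = (3·29² + 29)/(2·12) ≡ 10/24. 24⁻¹ ≡ 12 (mod 41), so λ ≡ 10·12 ≡ 38.
  x = λ² - 29 - 29 = 1444 - 58 ≡ 33; y = λ·(29 - 33) - 12 ≡ 0. → (33, 0)
3P: (33, 0) + (29, 12). λ = (12 - 0)/(29 - 33) ≡ 12/37 mod 41. 37⁻¹ ≡ 10 (mod 41) since 37·10 = 370 ≡ 1, so λ ≡ 38.
  x = λ² - 33 - 29 = 1444 - 62 ≡ 29; y = λ·(33 - 29) - 0 ≡ 29. → (29, 29)

(29, 29)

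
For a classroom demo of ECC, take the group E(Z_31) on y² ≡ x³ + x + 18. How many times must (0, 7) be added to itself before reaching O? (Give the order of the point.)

2P: tangent at (0, 7): λ = (3·0² + 1)/(2·7) ≡ 1/14. 14⁻¹ ≡ 20 (mod 31) since 14·20 = 280 ≡ 1, so λ ≡ 1·20 ≡ 20.
  x = λ² - 0 - 0 = 400 - 0 ≡ 28; y = λ·(0 - 28) - 7 ≡ 22. → (28, 22)
3P: (28, 22) + (0, 7). λ = (7 - 22)/(0 - 28) ≡ 16/3 mod 31. 3⁻¹ ≡ 21 (mod 31) since 3·21 = 63 ≡ 1, so λ ≡ 26.
  x = λ² - 28 - 0 = 676 - 28 ≡ 28; y = λ·(28 - 28) - 22 ≡ 9. → (28, 9)
4P: (28, 9) + (0, 7). λ = (7 - 9)/(0 - 28) ≡ 29/3 mod 31. 3⁻¹ ≡ 21 (mod 31), so λ ≡ 20.
  x = λ² - 28 - 0 = 400 - 28 ≡ 0; y = λ·(28 - 0) - 9 ≡ 24. → (0, 24)
5P: (0, 24) + (0, 7): same x and y₁ ≡ -y₂, so the sum is O.
5P = O, so the order is 5.

5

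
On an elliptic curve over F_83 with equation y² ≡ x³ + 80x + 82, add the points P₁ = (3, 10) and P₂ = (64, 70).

(79, 69)

(3, 10) + (64, 70). λ = (70 - 10)/(64 - 3) ≡ 60/61 mod 83. 61⁻¹ ≡ 49 (mod 83), so λ ≡ 35.
  x = λ² - 3 - 64 = 1225 - 67 ≡ 79; y = λ·(3 - 79) - 10 ≡ 69. → (79, 69)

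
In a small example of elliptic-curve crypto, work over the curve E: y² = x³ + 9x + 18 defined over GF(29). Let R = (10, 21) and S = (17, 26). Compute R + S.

(10, 21) + (17, 26). λ = (26 - 21)/(17 - 10) ≡ 5/7 mod 29. 7⁻¹ ≡ 25 (mod 29), so λ ≡ 9.
  x = λ² - 10 - 17 = 81 - 27 ≡ 25; y = λ·(10 - 25) - 21 ≡ 18. → (25, 18)

(25, 18)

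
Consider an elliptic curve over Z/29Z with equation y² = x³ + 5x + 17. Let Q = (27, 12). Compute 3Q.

(18, 20)

Repeated addition: build up to 3Q.
2Q: tangent at (27, 12): λ = (3·27² + 5)/(2·12) ≡ 17/24. 24⁻¹ ≡ 23 (mod 29), so λ ≡ 17·23 ≡ 14.
  x = λ² - 27 - 27 = 196 - 54 ≡ 26; y = λ·(27 - 26) - 12 ≡ 2. → (26, 2)
3Q: (26, 2) + (27, 12). λ = (12 - 2)/(27 - 26) ≡ 10/1 mod 29. 1⁻¹ ≡ 1 (mod 29) since 1·1 = 1 ≡ 1, so λ ≡ 10.
  x = λ² - 26 - 27 = 100 - 53 ≡ 18; y = λ·(26 - 18) - 2 ≡ 20. → (18, 20)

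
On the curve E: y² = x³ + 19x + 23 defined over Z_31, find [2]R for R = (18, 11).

(13, 24)

tangent at (18, 11): λ = (3·18² + 19)/(2·11) ≡ 30/22. 22⁻¹ ≡ 24 (mod 31), so λ ≡ 30·24 ≡ 7.
  x = λ² - 18 - 18 = 49 - 36 ≡ 13; y = λ·(18 - 13) - 11 ≡ 24. → (13, 24)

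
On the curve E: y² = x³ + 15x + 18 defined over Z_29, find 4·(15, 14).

(18, 1)

Write Q = (15, 14).
Double-and-add on 4 = (100)₂. Start with Q = (15, 14) for the leading 1-bit.
double: tangent at (15, 14): λ = (3·15² + 15)/(2·14) ≡ 23/28. 28⁻¹ ≡ 28 (mod 29), so λ ≡ 23·28 ≡ 6.
  x = λ² - 15 - 15 = 36 - 30 ≡ 6; y = λ·(15 - 6) - 14 ≡ 11. → (6, 11)
double: tangent at (6, 11): λ = (3·6² + 15)/(2·11) ≡ 7/22. 22⁻¹ ≡ 4 (mod 29) since 22·4 = 88 ≡ 1, so λ ≡ 7·4 ≡ 28.
  x = λ² - 6 - 6 = 784 - 12 ≡ 18; y = λ·(6 - 18) - 11 ≡ 1. → (18, 1)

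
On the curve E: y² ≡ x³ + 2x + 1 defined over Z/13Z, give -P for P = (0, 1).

(0, 12)

-(0, 1) = (0, -1 mod 13) = (0, 12).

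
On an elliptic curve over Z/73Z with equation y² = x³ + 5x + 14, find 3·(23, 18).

(17, 62)

Write Q = (23, 18).
Repeated addition: build up to 3Q.
2Q: tangent at (23, 18): λ = (3·23² + 5)/(2·18) ≡ 59/36. 36⁻¹ ≡ 71 (mod 73) since 36·71 = 2556 ≡ 1, so λ ≡ 59·71 ≡ 28.
  x = λ² - 23 - 23 = 784 - 46 ≡ 8; y = λ·(23 - 8) - 18 ≡ 37. → (8, 37)
3Q: (8, 37) + (23, 18). λ = (18 - 37)/(23 - 8) ≡ 54/15 mod 73. 15⁻¹ ≡ 39 (mod 73), so λ ≡ 62.
  x = λ² - 8 - 23 = 3844 - 31 ≡ 17; y = λ·(8 - 17) - 37 ≡ 62. → (17, 62)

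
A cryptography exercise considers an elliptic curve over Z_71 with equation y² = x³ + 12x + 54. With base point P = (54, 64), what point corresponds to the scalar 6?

(30, 24)

Double-and-add on 6 = (110)₂. Start with P = (54, 64) for the leading 1-bit.
double: tangent at (54, 64): λ = (3·54² + 12)/(2·64) ≡ 27/57. 57⁻¹ ≡ 5 (mod 71), so λ ≡ 27·5 ≡ 64.
  x = λ² - 54 - 54 = 4096 - 108 ≡ 12; y = λ·(54 - 12) - 64 ≡ 68. → (12, 68)
add P: (12, 68) + (54, 64). λ = (64 - 68)/(54 - 12) ≡ 67/42 mod 71. 42⁻¹ ≡ 22 (mod 71) since 42·22 = 924 ≡ 1, so λ ≡ 54.
  x = λ² - 12 - 54 = 2916 - 66 ≡ 10; y = λ·(12 - 10) - 68 ≡ 40. → (10, 40)
double: tangent at (10, 40): λ = (3·10² + 12)/(2·40) ≡ 28/9. 9⁻¹ ≡ 8 (mod 71), so λ ≡ 28·8 ≡ 11.
  x = λ² - 10 - 10 = 121 - 20 ≡ 30; y = λ·(10 - 30) - 40 ≡ 24. → (30, 24)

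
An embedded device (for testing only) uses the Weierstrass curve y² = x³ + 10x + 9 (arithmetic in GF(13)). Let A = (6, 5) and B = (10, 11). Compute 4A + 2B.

First 4A:
Repeated addition: build up to 4A.
2A: tangent at (6, 5): λ = (3·6² + 10)/(2·5) ≡ 1/10. 10⁻¹ ≡ 4 (mod 13) since 10·4 = 40 ≡ 1, so λ ≡ 1·4 ≡ 4.
  x = λ² - 6 - 6 = 16 - 12 ≡ 4; y = λ·(6 - 4) - 5 ≡ 3. → (4, 3)
3A: (4, 3) + (6, 5). λ = (5 - 3)/(6 - 4) ≡ 2/2 mod 13. 2⁻¹ ≡ 7 (mod 13) since 2·7 = 14 ≡ 1, so λ ≡ 1.
  x = λ² - 4 - 6 = 1 - 10 ≡ 4; y = λ·(4 - 4) - 3 ≡ 10. → (4, 10)
4A: (4, 10) + (6, 5). λ = (5 - 10)/(6 - 4) ≡ 8/2 mod 13. 2⁻¹ ≡ 7 (mod 13) since 2·7 = 14 ≡ 1, so λ ≡ 4.
  x = λ² - 4 - 6 = 16 - 10 ≡ 6; y = λ·(4 - 6) - 10 ≡ 8. → (6, 8)
4A = (6, 8).
Next 2B:
Repeated addition: build up to 2B.
2B: tangent at (10, 11): λ = (3·10² + 10)/(2·11) ≡ 11/9. 9⁻¹ ≡ 3 (mod 13), so λ ≡ 11·3 ≡ 7.
  x = λ² - 10 - 10 = 49 - 20 ≡ 3; y = λ·(10 - 3) - 11 ≡ 12. → (3, 12)
2B = (3, 12).
Finally 4A + 2B:
(6, 8) + (3, 12). λ = (12 - 8)/(3 - 6) ≡ 4/10 mod 13. 10⁻¹ ≡ 4 (mod 13), so λ ≡ 3.
  x = λ² - 6 - 3 = 9 - 9 ≡ 0; y = λ·(6 - 0) - 8 ≡ 10. → (0, 10)

(0, 10)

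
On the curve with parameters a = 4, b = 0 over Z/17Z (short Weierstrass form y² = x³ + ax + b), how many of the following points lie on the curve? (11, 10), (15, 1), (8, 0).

(11, 10): 10² ≡ 15, rhs ≡ 15 → on.
(15, 1): 1² ≡ 1, rhs ≡ 1 → on.
(8, 0): 0² ≡ 0, rhs ≡ 0 → on.

3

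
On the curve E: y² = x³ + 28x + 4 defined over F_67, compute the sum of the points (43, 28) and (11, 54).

(38, 14)

(43, 28) + (11, 54). λ = (54 - 28)/(11 - 43) ≡ 26/35 mod 67. 35⁻¹ ≡ 23 (mod 67), so λ ≡ 62.
  x = λ² - 43 - 11 = 3844 - 54 ≡ 38; y = λ·(43 - 38) - 28 ≡ 14. → (38, 14)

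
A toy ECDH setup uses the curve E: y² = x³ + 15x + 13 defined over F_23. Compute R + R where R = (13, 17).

(9, 16)

tangent at (13, 17): λ = (3·13² + 15)/(2·17) ≡ 16/11. 11⁻¹ ≡ 21 (mod 23), so λ ≡ 16·21 ≡ 14.
  x = λ² - 13 - 13 = 196 - 26 ≡ 9; y = λ·(13 - 9) - 17 ≡ 16. → (9, 16)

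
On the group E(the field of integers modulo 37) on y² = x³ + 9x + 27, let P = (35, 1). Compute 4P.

Repeated addition: build up to 4P.
2P: tangent at (35, 1): λ = (3·35² + 9)/(2·1) ≡ 21/2. 2⁻¹ ≡ 19 (mod 37), so λ ≡ 21·19 ≡ 29.
  x = λ² - 35 - 35 = 841 - 70 ≡ 31; y = λ·(35 - 31) - 1 ≡ 4. → (31, 4)
3P: (31, 4) + (35, 1). λ = (1 - 4)/(35 - 31) ≡ 34/4 mod 37. 4⁻¹ ≡ 28 (mod 37), so λ ≡ 27.
  x = λ² - 31 - 35 = 729 - 66 ≡ 34; y = λ·(31 - 34) - 4 ≡ 26. → (34, 26)
4P: (34, 26) + (35, 1). λ = (1 - 26)/(35 - 34) ≡ 12/1 mod 37. 1⁻¹ ≡ 1 (mod 37), so λ ≡ 12.
  x = λ² - 34 - 35 = 144 - 69 ≡ 1; y = λ·(34 - 1) - 26 ≡ 0. → (1, 0)

(1, 0)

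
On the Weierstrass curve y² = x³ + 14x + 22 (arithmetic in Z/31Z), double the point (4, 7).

(23, 24)

tangent at (4, 7): λ = (3·4² + 14)/(2·7) ≡ 0/14. 14⁻¹ ≡ 20 (mod 31) since 14·20 = 280 ≡ 1, so λ ≡ 0·20 ≡ 0.
  x = λ² - 4 - 4 = 0 - 8 ≡ 23; y = λ·(4 - 23) - 7 ≡ 24. → (23, 24)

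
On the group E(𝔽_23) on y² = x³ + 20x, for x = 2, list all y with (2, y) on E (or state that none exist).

5, 18

x³ + 20x + 0 = 48 ≡ 2 (mod 23).
Square roots of 2 mod 23: 5 and 18 (since 5² = 25 ≡ 2).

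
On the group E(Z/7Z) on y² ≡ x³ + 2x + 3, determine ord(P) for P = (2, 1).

6

2P: tangent at (2, 1): λ = (3·2² + 2)/(2·1) ≡ 0/2. 2⁻¹ ≡ 4 (mod 7) since 2·4 = 8 ≡ 1, so λ ≡ 0·4 ≡ 0.
  x = λ² - 2 - 2 = 0 - 4 ≡ 3; y = λ·(2 - 3) - 1 ≡ 6. → (3, 6)
3P: (3, 6) + (2, 1). λ = (1 - 6)/(2 - 3) ≡ 2/6 mod 7. 6⁻¹ ≡ 6 (mod 7) since 6·6 = 36 ≡ 1, so λ ≡ 5.
  x = λ² - 3 - 2 = 25 - 5 ≡ 6; y = λ·(3 - 6) - 6 ≡ 0. → (6, 0)
4P: (6, 0) + (2, 1). λ = (1 - 0)/(2 - 6) ≡ 1/3 mod 7. 3⁻¹ ≡ 5 (mod 7), so λ ≡ 5.
  x = λ² - 6 - 2 = 25 - 8 ≡ 3; y = λ·(6 - 3) - 0 ≡ 1. → (3, 1)
5P: (3, 1) + (2, 1). λ = (1 - 1)/(2 - 3) ≡ 0/6 mod 7. 6⁻¹ ≡ 6 (mod 7) since 6·6 = 36 ≡ 1, so λ ≡ 0.
  x = λ² - 3 - 2 = 0 - 5 ≡ 2; y = λ·(3 - 2) - 1 ≡ 6. → (2, 6)
6P: (2, 6) + (2, 1): same x and y₁ ≡ -y₂, so the sum is O.
6P = O, so the order is 6.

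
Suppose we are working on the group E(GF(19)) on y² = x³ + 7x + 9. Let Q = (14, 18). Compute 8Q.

(8, 8)

Repeated addition: build up to 8Q.
2Q: tangent at (14, 18): λ = (3·14² + 7)/(2·18) ≡ 6/17. 17⁻¹ ≡ 9 (mod 19) since 17·9 = 153 ≡ 1, so λ ≡ 6·9 ≡ 16.
  x = λ² - 14 - 14 = 256 - 28 ≡ 0; y = λ·(14 - 0) - 18 ≡ 16. → (0, 16)
3Q: (0, 16) + (14, 18). λ = (18 - 16)/(14 - 0) ≡ 2/14 mod 19. 14⁻¹ ≡ 15 (mod 19), so λ ≡ 11.
  x = λ² - 0 - 14 = 121 - 14 ≡ 12; y = λ·(0 - 12) - 16 ≡ 4. → (12, 4)
4Q: (12, 4) + (14, 18). λ = (18 - 4)/(14 - 12) ≡ 14/2 mod 19. 2⁻¹ ≡ 10 (mod 19) since 2·10 = 20 ≡ 1, so λ ≡ 7.
  x = λ² - 12 - 14 = 49 - 26 ≡ 4; y = λ·(12 - 4) - 4 ≡ 14. → (4, 14)
5Q: (4, 14) + (14, 18). λ = (18 - 14)/(14 - 4) ≡ 4/10 mod 19. 10⁻¹ ≡ 2 (mod 19), so λ ≡ 8.
  x = λ² - 4 - 14 = 64 - 18 ≡ 8; y = λ·(4 - 8) - 14 ≡ 11. → (8, 11)
6Q: (8, 11) + (14, 18). λ = (18 - 11)/(14 - 8) ≡ 7/6 mod 19. 6⁻¹ ≡ 16 (mod 19), so λ ≡ 17.
  x = λ² - 8 - 14 = 289 - 22 ≡ 1; y = λ·(8 - 1) - 11 ≡ 13. → (1, 13)
7Q: (1, 13) + (14, 18). λ = (18 - 13)/(14 - 1) ≡ 5/13 mod 19. 13⁻¹ ≡ 3 (mod 19), so λ ≡ 15.
  x = λ² - 1 - 14 = 225 - 15 ≡ 1; y = λ·(1 - 1) - 13 ≡ 6. → (1, 6)
8Q: (1, 6) + (14, 18). λ = (18 - 6)/(14 - 1) ≡ 12/13 mod 19. 13⁻¹ ≡ 3 (mod 19) since 13·3 = 39 ≡ 1, so λ ≡ 17.
  x = λ² - 1 - 14 = 289 - 15 ≡ 8; y = λ·(1 - 8) - 6 ≡ 8. → (8, 8)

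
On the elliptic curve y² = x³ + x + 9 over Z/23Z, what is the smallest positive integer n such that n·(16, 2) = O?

2P: tangent at (16, 2): λ = (3·16² + 1)/(2·2) ≡ 10/4. 4⁻¹ ≡ 6 (mod 23) since 4·6 = 24 ≡ 1, so λ ≡ 10·6 ≡ 14.
  x = λ² - 16 - 16 = 196 - 32 ≡ 3; y = λ·(16 - 3) - 2 ≡ 19. → (3, 19)
3P: (3, 19) + (16, 2). λ = (2 - 19)/(16 - 3) ≡ 6/13 mod 23. 13⁻¹ ≡ 16 (mod 23), so λ ≡ 4.
  x = λ² - 3 - 16 = 16 - 19 ≡ 20; y = λ·(3 - 20) - 19 ≡ 5. → (20, 5)
4P: (20, 5) + (16, 2). λ = (2 - 5)/(16 - 20) ≡ 20/19 mod 23. 19⁻¹ ≡ 17 (mod 23), so λ ≡ 18.
  x = λ² - 20 - 16 = 324 - 36 ≡ 12; y = λ·(20 - 12) - 5 ≡ 1. → (12, 1)
5P: (12, 1) + (16, 2). λ = (2 - 1)/(16 - 12) ≡ 1/4 mod 23. 4⁻¹ ≡ 6 (mod 23) since 4·6 = 24 ≡ 1, so λ ≡ 6.
  x = λ² - 12 - 16 = 36 - 28 ≡ 8; y = λ·(12 - 8) - 1 ≡ 0. → (8, 0)
6P: (8, 0) + (16, 2). λ = (2 - 0)/(16 - 8) ≡ 2/8 mod 23. 8⁻¹ ≡ 3 (mod 23), so λ ≡ 6.
  x = λ² - 8 - 16 = 36 - 24 ≡ 12; y = λ·(8 - 12) - 0 ≡ 22. → (12, 22)
7P: (12, 22) + (16, 2). λ = (2 - 22)/(16 - 12) ≡ 3/4 mod 23. 4⁻¹ ≡ 6 (mod 23), so λ ≡ 18.
  x = λ² - 12 - 16 = 324 - 28 ≡ 20; y = λ·(12 - 20) - 22 ≡ 18. → (20, 18)
8P: (20, 18) + (16, 2). λ = (2 - 18)/(16 - 20) ≡ 7/19 mod 23. 19⁻¹ ≡ 17 (mod 23), so λ ≡ 4.
  x = λ² - 20 - 16 = 16 - 36 ≡ 3; y = λ·(20 - 3) - 18 ≡ 4. → (3, 4)
9P: (3, 4) + (16, 2). λ = (2 - 4)/(16 - 3) ≡ 21/13 mod 23. 13⁻¹ ≡ 16 (mod 23), so λ ≡ 14.
  x = λ² - 3 - 16 = 196 - 19 ≡ 16; y = λ·(3 - 16) - 4 ≡ 21. → (16, 21)
10P: (16, 21) + (16, 2): same x and y₁ ≡ -y₂, so the sum is O.
10P = O, so the order is 10.

10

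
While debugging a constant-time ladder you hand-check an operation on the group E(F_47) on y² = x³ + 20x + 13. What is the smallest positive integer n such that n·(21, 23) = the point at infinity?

2P: tangent at (21, 23): λ = (3·21² + 20)/(2·23) ≡ 27/46. 46⁻¹ ≡ 46 (mod 47), so λ ≡ 27·46 ≡ 20.
  x = λ² - 21 - 21 = 400 - 42 ≡ 29; y = λ·(21 - 29) - 23 ≡ 5. → (29, 5)
3P: (29, 5) + (21, 23). λ = (23 - 5)/(21 - 29) ≡ 18/39 mod 47. 39⁻¹ ≡ 41 (mod 47), so λ ≡ 33.
  x = λ² - 29 - 21 = 1089 - 50 ≡ 5; y = λ·(29 - 5) - 5 ≡ 35. → (5, 35)
4P: (5, 35) + (21, 23). λ = (23 - 35)/(21 - 5) ≡ 35/16 mod 47. 16⁻¹ ≡ 3 (mod 47), so λ ≡ 11.
  x = λ² - 5 - 21 = 121 - 26 ≡ 1; y = λ·(5 - 1) - 35 ≡ 9. → (1, 9)
5P: (1, 9) + (21, 23). λ = (23 - 9)/(21 - 1) ≡ 14/20 mod 47. 20⁻¹ ≡ 40 (mod 47), so λ ≡ 43.
  x = λ² - 1 - 21 = 1849 - 22 ≡ 41; y = λ·(1 - 41) - 9 ≡ 10. → (41, 10)
6P: (41, 10) + (21, 23). λ = (23 - 10)/(21 - 41) ≡ 13/27 mod 47. 27⁻¹ ≡ 7 (mod 47), so λ ≡ 44.
  x = λ² - 41 - 21 = 1936 - 62 ≡ 41; y = λ·(41 - 41) - 10 ≡ 37. → (41, 37)
7P: (41, 37) + (21, 23). λ = (23 - 37)/(21 - 41) ≡ 33/27 mod 47. 27⁻¹ ≡ 7 (mod 47) since 27·7 = 189 ≡ 1, so λ ≡ 43.
  x = λ² - 41 - 21 = 1849 - 62 ≡ 1; y = λ·(41 - 1) - 37 ≡ 38. → (1, 38)
8P: (1, 38) + (21, 23). λ = (23 - 38)/(21 - 1) ≡ 32/20 mod 47. 20⁻¹ ≡ 40 (mod 47), so λ ≡ 11.
  x = λ² - 1 - 21 = 121 - 22 ≡ 5; y = λ·(1 - 5) - 38 ≡ 12. → (5, 12)
9P: (5, 12) + (21, 23). λ = (23 - 12)/(21 - 5) ≡ 11/16 mod 47. 16⁻¹ ≡ 3 (mod 47), so λ ≡ 33.
  x = λ² - 5 - 21 = 1089 - 26 ≡ 29; y = λ·(5 - 29) - 12 ≡ 42. → (29, 42)
10P: (29, 42) + (21, 23). λ = (23 - 42)/(21 - 29) ≡ 28/39 mod 47. 39⁻¹ ≡ 41 (mod 47) since 39·41 = 1599 ≡ 1, so λ ≡ 20.
  x = λ² - 29 - 21 = 400 - 50 ≡ 21; y = λ·(29 - 21) - 42 ≡ 24. → (21, 24)
11P: (21, 24) + (21, 23): same x and y₁ ≡ -y₂, so the sum is the point at infinity.
11P = the point at infinity, so the order is 11.

11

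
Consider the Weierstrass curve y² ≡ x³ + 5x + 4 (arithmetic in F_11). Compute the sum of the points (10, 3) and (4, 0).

(0, 2)

(10, 3) + (4, 0). λ = (0 - 3)/(4 - 10) ≡ 8/5 mod 11. 5⁻¹ ≡ 9 (mod 11), so λ ≡ 6.
  x = λ² - 10 - 4 = 36 - 14 ≡ 0; y = λ·(10 - 0) - 3 ≡ 2. → (0, 2)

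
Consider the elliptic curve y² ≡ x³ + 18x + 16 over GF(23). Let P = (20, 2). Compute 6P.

(18, 13)

Double-and-add on 6 = (110)₂. Start with P = (20, 2) for the leading 1-bit.
double: tangent at (20, 2): λ = (3·20² + 18)/(2·2) ≡ 22/4. 4⁻¹ ≡ 6 (mod 23) since 4·6 = 24 ≡ 1, so λ ≡ 22·6 ≡ 17.
  x = λ² - 20 - 20 = 289 - 40 ≡ 19; y = λ·(20 - 19) - 2 ≡ 15. → (19, 15)
add P: (19, 15) + (20, 2). λ = (2 - 15)/(20 - 19) ≡ 10/1 mod 23. 1⁻¹ ≡ 1 (mod 23) since 1·1 = 1 ≡ 1, so λ ≡ 10.
  x = λ² - 19 - 20 = 100 - 39 ≡ 15; y = λ·(19 - 15) - 15 ≡ 2. → (15, 2)
double: tangent at (15, 2): λ = (3·15² + 18)/(2·2) ≡ 3/4. 4⁻¹ ≡ 6 (mod 23) since 4·6 = 24 ≡ 1, so λ ≡ 3·6 ≡ 18.
  x = λ² - 15 - 15 = 324 - 30 ≡ 18; y = λ·(15 - 18) - 2 ≡ 13. → (18, 13)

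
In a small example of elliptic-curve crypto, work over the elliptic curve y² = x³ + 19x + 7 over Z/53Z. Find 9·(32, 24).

Write Q = (32, 24).
Repeated addition: build up to 9Q.
2Q: tangent at (32, 24): λ = (3·32² + 19)/(2·24) ≡ 17/48. 48⁻¹ ≡ 21 (mod 53) since 48·21 = 1008 ≡ 1, so λ ≡ 17·21 ≡ 39.
  x = λ² - 32 - 32 = 1521 - 64 ≡ 26; y = λ·(32 - 26) - 24 ≡ 51. → (26, 51)
3Q: (26, 51) + (32, 24). λ = (24 - 51)/(32 - 26) ≡ 26/6 mod 53. 6⁻¹ ≡ 9 (mod 53) since 6·9 = 54 ≡ 1, so λ ≡ 22.
  x = λ² - 26 - 32 = 484 - 58 ≡ 2; y = λ·(26 - 2) - 51 ≡ 0. → (2, 0)
4Q: (2, 0) + (32, 24). λ = (24 - 0)/(32 - 2) ≡ 24/30 mod 53. 30⁻¹ ≡ 23 (mod 53), so λ ≡ 22.
  x = λ² - 2 - 32 = 484 - 34 ≡ 26; y = λ·(2 - 26) - 0 ≡ 2. → (26, 2)
5Q: (26, 2) + (32, 24). λ = (24 - 2)/(32 - 26) ≡ 22/6 mod 53. 6⁻¹ ≡ 9 (mod 53) since 6·9 = 54 ≡ 1, so λ ≡ 39.
  x = λ² - 26 - 32 = 1521 - 58 ≡ 32; y = λ·(26 - 32) - 2 ≡ 29. → (32, 29)
6Q: (32, 29) + (32, 24): same x and y₁ ≡ -y₂, so the sum is O.
7Q: O + (32, 24) = (32, 24) (identity).
8Q: tangent at (32, 24): λ = (3·32² + 19)/(2·24) ≡ 17/48. 48⁻¹ ≡ 21 (mod 53), so λ ≡ 17·21 ≡ 39.
  x = λ² - 32 - 32 = 1521 - 64 ≡ 26; y = λ·(32 - 26) - 24 ≡ 51. → (26, 51)
9Q: (26, 51) + (32, 24). λ = (24 - 51)/(32 - 26) ≡ 26/6 mod 53. 6⁻¹ ≡ 9 (mod 53) since 6·9 = 54 ≡ 1, so λ ≡ 22.
  x = λ² - 26 - 32 = 484 - 58 ≡ 2; y = λ·(26 - 2) - 51 ≡ 0. → (2, 0)

(2, 0)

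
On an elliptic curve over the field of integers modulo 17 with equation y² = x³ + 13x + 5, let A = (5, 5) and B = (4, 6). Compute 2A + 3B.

First 2A:
Repeated addition: build up to 2A.
2A: tangent at (5, 5): λ = (3·5² + 13)/(2·5) ≡ 3/10. 10⁻¹ ≡ 12 (mod 17) since 10·12 = 120 ≡ 1, so λ ≡ 3·12 ≡ 2.
  x = λ² - 5 - 5 = 4 - 10 ≡ 11; y = λ·(5 - 11) - 5 ≡ 0. → (11, 0)
2A = (11, 0).
Next 3B:
Repeated addition: build up to 3B.
2B: tangent at (4, 6): λ = (3·4² + 13)/(2·6) ≡ 10/12. 12⁻¹ ≡ 10 (mod 17), so λ ≡ 10·10 ≡ 15.
  x = λ² - 4 - 4 = 225 - 8 ≡ 13; y = λ·(4 - 13) - 6 ≡ 12. → (13, 12)
3B: (13, 12) + (4, 6). λ = (6 - 12)/(4 - 13) ≡ 11/8 mod 17. 8⁻¹ ≡ 15 (mod 17) since 8·15 = 120 ≡ 1, so λ ≡ 12.
  x = λ² - 13 - 4 = 144 - 17 ≡ 8; y = λ·(13 - 8) - 12 ≡ 14. → (8, 14)
3B = (8, 14).
Finally 2A + 3B:
(11, 0) + (8, 14). λ = (14 - 0)/(8 - 11) ≡ 14/14 mod 17. 14⁻¹ ≡ 11 (mod 17) since 14·11 = 154 ≡ 1, so λ ≡ 1.
  x = λ² - 11 - 8 = 1 - 19 ≡ 16; y = λ·(11 - 16) - 0 ≡ 12. → (16, 12)

(16, 12)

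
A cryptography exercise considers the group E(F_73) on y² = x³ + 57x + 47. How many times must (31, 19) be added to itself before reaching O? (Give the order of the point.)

2P: tangent at (31, 19): λ = (3·31² + 57)/(2·19) ≡ 20/38. 38⁻¹ ≡ 25 (mod 73), so λ ≡ 20·25 ≡ 62.
  x = λ² - 31 - 31 = 3844 - 62 ≡ 59; y = λ·(31 - 59) - 19 ≡ 70. → (59, 70)
3P: (59, 70) + (31, 19). λ = (19 - 70)/(31 - 59) ≡ 22/45 mod 73. 45⁻¹ ≡ 13 (mod 73) since 45·13 = 585 ≡ 1, so λ ≡ 67.
  x = λ² - 59 - 31 = 4489 - 90 ≡ 19; y = λ·(59 - 19) - 70 ≡ 55. → (19, 55)
4P: (19, 55) + (31, 19). λ = (19 - 55)/(31 - 19) ≡ 37/12 mod 73. 12⁻¹ ≡ 67 (mod 73) since 12·67 = 804 ≡ 1, so λ ≡ 70.
  x = λ² - 19 - 31 = 4900 - 50 ≡ 32; y = λ·(19 - 32) - 55 ≡ 57. → (32, 57)
5P: (32, 57) + (31, 19). λ = (19 - 57)/(31 - 32) ≡ 35/72 mod 73. 72⁻¹ ≡ 72 (mod 73) since 72·72 = 5184 ≡ 1, so λ ≡ 38.
  x = λ² - 32 - 31 = 1444 - 63 ≡ 67; y = λ·(32 - 67) - 57 ≡ 0. → (67, 0)
6P: (67, 0) + (31, 19). λ = (19 - 0)/(31 - 67) ≡ 19/37 mod 73. 37⁻¹ ≡ 2 (mod 73) since 37·2 = 74 ≡ 1, so λ ≡ 38.
  x = λ² - 67 - 31 = 1444 - 98 ≡ 32; y = λ·(67 - 32) - 0 ≡ 16. → (32, 16)
7P: (32, 16) + (31, 19). λ = (19 - 16)/(31 - 32) ≡ 3/72 mod 73. 72⁻¹ ≡ 72 (mod 73) since 72·72 = 5184 ≡ 1, so λ ≡ 70.
  x = λ² - 32 - 31 = 4900 - 63 ≡ 19; y = λ·(32 - 19) - 16 ≡ 18. → (19, 18)
8P: (19, 18) + (31, 19). λ = (19 - 18)/(31 - 19) ≡ 1/12 mod 73. 12⁻¹ ≡ 67 (mod 73) since 12·67 = 804 ≡ 1, so λ ≡ 67.
  x = λ² - 19 - 31 = 4489 - 50 ≡ 59; y = λ·(19 - 59) - 18 ≡ 3. → (59, 3)
9P: (59, 3) + (31, 19). λ = (19 - 3)/(31 - 59) ≡ 16/45 mod 73. 45⁻¹ ≡ 13 (mod 73) since 45·13 = 585 ≡ 1, so λ ≡ 62.
  x = λ² - 59 - 31 = 3844 - 90 ≡ 31; y = λ·(59 - 31) - 3 ≡ 54. → (31, 54)
10P: (31, 54) + (31, 19): same x and y₁ ≡ -y₂, so the sum is O.
10P = O, so the order is 10.

10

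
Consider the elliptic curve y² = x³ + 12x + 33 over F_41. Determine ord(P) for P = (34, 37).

4

2P: tangent at (34, 37): λ = (3·34² + 12)/(2·37) ≡ 36/33. 33⁻¹ ≡ 5 (mod 41) since 33·5 = 165 ≡ 1, so λ ≡ 36·5 ≡ 16.
  x = λ² - 34 - 34 = 256 - 68 ≡ 24; y = λ·(34 - 24) - 37 ≡ 0. → (24, 0)
3P: (24, 0) + (34, 37). λ = (37 - 0)/(34 - 24) ≡ 37/10 mod 41. 10⁻¹ ≡ 37 (mod 41) since 10·37 = 370 ≡ 1, so λ ≡ 16.
  x = λ² - 24 - 34 = 256 - 58 ≡ 34; y = λ·(24 - 34) - 0 ≡ 4. → (34, 4)
4P: (34, 4) + (34, 37): same x and y₁ ≡ -y₂, so the sum is 𝒪.
4P = 𝒪, so the order is 4.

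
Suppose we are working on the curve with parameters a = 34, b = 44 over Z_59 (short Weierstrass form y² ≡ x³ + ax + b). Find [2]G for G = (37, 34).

tangent at (37, 34): λ = (3·37² + 34)/(2·34) ≡ 11/9. 9⁻¹ ≡ 46 (mod 59), so λ ≡ 11·46 ≡ 34.
  x = λ² - 37 - 37 = 1156 - 74 ≡ 20; y = λ·(37 - 20) - 34 ≡ 13. → (20, 13)

(20, 13)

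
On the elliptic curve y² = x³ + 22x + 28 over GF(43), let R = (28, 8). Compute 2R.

tangent at (28, 8): λ = (3·28² + 22)/(2·8) ≡ 9/16. 16⁻¹ ≡ 35 (mod 43) since 16·35 = 560 ≡ 1, so λ ≡ 9·35 ≡ 14.
  x = λ² - 28 - 28 = 196 - 56 ≡ 11; y = λ·(28 - 11) - 8 ≡ 15. → (11, 15)

(11, 15)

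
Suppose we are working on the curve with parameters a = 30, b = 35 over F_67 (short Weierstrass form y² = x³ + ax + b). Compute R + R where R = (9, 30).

tangent at (9, 30): λ = (3·9² + 30)/(2·30) ≡ 5/60. 60⁻¹ ≡ 19 (mod 67) since 60·19 = 1140 ≡ 1, so λ ≡ 5·19 ≡ 28.
  x = λ² - 9 - 9 = 784 - 18 ≡ 29; y = λ·(9 - 29) - 30 ≡ 13. → (29, 13)

(29, 13)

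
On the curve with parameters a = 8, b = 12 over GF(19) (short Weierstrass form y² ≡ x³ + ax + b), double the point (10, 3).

tangent at (10, 3): λ = (3·10² + 8)/(2·3) ≡ 4/6. 6⁻¹ ≡ 16 (mod 19), so λ ≡ 4·16 ≡ 7.
  x = λ² - 10 - 10 = 49 - 20 ≡ 10; y = λ·(10 - 10) - 3 ≡ 16. → (10, 16)

(10, 16)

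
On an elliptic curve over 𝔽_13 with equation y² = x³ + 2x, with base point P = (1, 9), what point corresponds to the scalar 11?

(1, 9)

Double-and-add on 11 = (1011)₂. Start with P = (1, 9) for the leading 1-bit.
double: tangent at (1, 9): λ = (3·1² + 2)/(2·9) ≡ 5/5. 5⁻¹ ≡ 8 (mod 13) since 5·8 = 40 ≡ 1, so λ ≡ 5·8 ≡ 1.
  x = λ² - 1 - 1 = 1 - 2 ≡ 12; y = λ·(1 - 12) - 9 ≡ 6. → (12, 6)
double: tangent at (12, 6): λ = (3·12² + 2)/(2·6) ≡ 5/12. 12⁻¹ ≡ 12 (mod 13) since 12·12 = 144 ≡ 1, so λ ≡ 5·12 ≡ 8.
  x = λ² - 12 - 12 = 64 - 24 ≡ 1; y = λ·(12 - 1) - 6 ≡ 4. → (1, 4)
add P: (1, 4) + (1, 9): same x and y₁ ≡ -y₂, so the sum is the point at infinity.
double: the point at infinity + the point at infinity = the point at infinity (identity).
add P: the point at infinity + (1, 9) = (1, 9) (identity).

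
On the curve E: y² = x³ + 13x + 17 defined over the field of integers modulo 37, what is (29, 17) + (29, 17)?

tangent at (29, 17): λ = (3·29² + 13)/(2·17) ≡ 20/34. 34⁻¹ ≡ 12 (mod 37) since 34·12 = 408 ≡ 1, so λ ≡ 20·12 ≡ 18.
  x = λ² - 29 - 29 = 324 - 58 ≡ 7; y = λ·(29 - 7) - 17 ≡ 9. → (7, 9)

(7, 9)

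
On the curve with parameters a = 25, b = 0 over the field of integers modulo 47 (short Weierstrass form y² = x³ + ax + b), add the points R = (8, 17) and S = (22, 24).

(8, 17) + (22, 24). λ = (24 - 17)/(22 - 8) ≡ 7/14 mod 47. 14⁻¹ ≡ 37 (mod 47), so λ ≡ 24.
  x = λ² - 8 - 22 = 576 - 30 ≡ 29; y = λ·(8 - 29) - 17 ≡ 43. → (29, 43)

(29, 43)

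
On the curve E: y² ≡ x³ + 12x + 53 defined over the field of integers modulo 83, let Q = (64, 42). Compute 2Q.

tangent at (64, 42): λ = (3·64² + 12)/(2·42) ≡ 16/1. 1⁻¹ ≡ 1 (mod 83) since 1·1 = 1 ≡ 1, so λ ≡ 16·1 ≡ 16.
  x = λ² - 64 - 64 = 256 - 128 ≡ 45; y = λ·(64 - 45) - 42 ≡ 13. → (45, 13)

(45, 13)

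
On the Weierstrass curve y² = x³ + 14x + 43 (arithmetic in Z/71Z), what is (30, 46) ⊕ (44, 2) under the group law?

(30, 46) + (44, 2). λ = (2 - 46)/(44 - 30) ≡ 27/14 mod 71. 14⁻¹ ≡ 66 (mod 71), so λ ≡ 7.
  x = λ² - 30 - 44 = 49 - 74 ≡ 46; y = λ·(30 - 46) - 46 ≡ 55. → (46, 55)

(46, 55)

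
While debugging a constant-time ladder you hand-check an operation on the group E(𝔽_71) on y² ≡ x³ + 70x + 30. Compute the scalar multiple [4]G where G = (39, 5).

(26, 16)

Double-and-add on 4 = (100)₂. Start with G = (39, 5) for the leading 1-bit.
double: tangent at (39, 5): λ = (3·39² + 70)/(2·5) ≡ 18/10. 10⁻¹ ≡ 64 (mod 71), so λ ≡ 18·64 ≡ 16.
  x = λ² - 39 - 39 = 256 - 78 ≡ 36; y = λ·(39 - 36) - 5 ≡ 43. → (36, 43)
double: tangent at (36, 43): λ = (3·36² + 70)/(2·43) ≡ 53/15. 15⁻¹ ≡ 19 (mod 71), so λ ≡ 53·19 ≡ 13.
  x = λ² - 36 - 36 = 169 - 72 ≡ 26; y = λ·(36 - 26) - 43 ≡ 16. → (26, 16)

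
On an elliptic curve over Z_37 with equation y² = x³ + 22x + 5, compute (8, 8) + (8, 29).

The two points share x = 8 and their y-coordinates satisfy 8 + 29 ≡ 0 (mod 37), so they are inverses. Their sum is ∞.

O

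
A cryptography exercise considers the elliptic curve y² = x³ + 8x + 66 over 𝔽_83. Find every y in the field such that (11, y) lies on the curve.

none

x³ + 8x + 66 = 1485 ≡ 74 (mod 83).
74 is a non-residue mod 83; no y exists.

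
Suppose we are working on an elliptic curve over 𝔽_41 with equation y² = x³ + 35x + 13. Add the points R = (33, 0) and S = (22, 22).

(31, 37)

(33, 0) + (22, 22). λ = (22 - 0)/(22 - 33) ≡ 22/30 mod 41. 30⁻¹ ≡ 26 (mod 41) since 30·26 = 780 ≡ 1, so λ ≡ 39.
  x = λ² - 33 - 22 = 1521 - 55 ≡ 31; y = λ·(33 - 31) - 0 ≡ 37. → (31, 37)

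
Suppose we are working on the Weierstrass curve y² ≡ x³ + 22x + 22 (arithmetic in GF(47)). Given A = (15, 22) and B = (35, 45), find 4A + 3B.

(9, 44)

First 4A:
Double-and-add on 4 = (100)₂. Start with A = (15, 22) for the leading 1-bit.
double: tangent at (15, 22): λ = (3·15² + 22)/(2·22) ≡ 39/44. 44⁻¹ ≡ 31 (mod 47), so λ ≡ 39·31 ≡ 34.
  x = λ² - 15 - 15 = 1156 - 30 ≡ 45; y = λ·(15 - 45) - 22 ≡ 39. → (45, 39)
double: tangent at (45, 39): λ = (3·45² + 22)/(2·39) ≡ 34/31. 31⁻¹ ≡ 44 (mod 47), so λ ≡ 34·44 ≡ 39.
  x = λ² - 45 - 45 = 1521 - 90 ≡ 21; y = λ·(45 - 21) - 39 ≡ 4. → (21, 4)
4A = (21, 4).
Next 3B:
Repeated addition: build up to 3B.
2B: tangent at (35, 45): λ = (3·35² + 22)/(2·45) ≡ 31/43. 43⁻¹ ≡ 35 (mod 47), so λ ≡ 31·35 ≡ 4.
  x = λ² - 35 - 35 = 16 - 70 ≡ 40; y = λ·(35 - 40) - 45 ≡ 29. → (40, 29)
3B: (40, 29) + (35, 45). λ = (45 - 29)/(35 - 40) ≡ 16/42 mod 47. 42⁻¹ ≡ 28 (mod 47), so λ ≡ 25.
  x = λ² - 40 - 35 = 625 - 75 ≡ 33; y = λ·(40 - 33) - 29 ≡ 5. → (33, 5)
3B = (33, 5).
Finally 4A + 3B:
(21, 4) + (33, 5). λ = (5 - 4)/(33 - 21) ≡ 1/12 mod 47. 12⁻¹ ≡ 4 (mod 47), so λ ≡ 4.
  x = λ² - 21 - 33 = 16 - 54 ≡ 9; y = λ·(21 - 9) - 4 ≡ 44. → (9, 44)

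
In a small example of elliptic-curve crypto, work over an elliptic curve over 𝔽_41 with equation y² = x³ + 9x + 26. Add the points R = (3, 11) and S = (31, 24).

(3, 11) + (31, 24). λ = (24 - 11)/(31 - 3) ≡ 13/28 mod 41. 28⁻¹ ≡ 22 (mod 41) since 28·22 = 616 ≡ 1, so λ ≡ 40.
  x = λ² - 3 - 31 = 1600 - 34 ≡ 8; y = λ·(3 - 8) - 11 ≡ 35. → (8, 35)

(8, 35)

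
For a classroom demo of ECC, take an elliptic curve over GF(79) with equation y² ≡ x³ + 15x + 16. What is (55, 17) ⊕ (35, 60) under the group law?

(55, 17) + (35, 60). λ = (60 - 17)/(35 - 55) ≡ 43/59 mod 79. 59⁻¹ ≡ 75 (mod 79), so λ ≡ 65.
  x = λ² - 55 - 35 = 4225 - 90 ≡ 27; y = λ·(55 - 27) - 17 ≡ 65. → (27, 65)

(27, 65)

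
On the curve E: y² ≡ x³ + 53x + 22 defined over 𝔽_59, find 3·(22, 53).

Write G = (22, 53).
Repeated addition: build up to 3G.
2G: tangent at (22, 53): λ = (3·22² + 53)/(2·53) ≡ 30/47. 47⁻¹ ≡ 54 (mod 59), so λ ≡ 30·54 ≡ 27.
  x = λ² - 22 - 22 = 729 - 44 ≡ 36; y = λ·(22 - 36) - 53 ≡ 41. → (36, 41)
3G: (36, 41) + (22, 53). λ = (53 - 41)/(22 - 36) ≡ 12/45 mod 59. 45⁻¹ ≡ 21 (mod 59), so λ ≡ 16.
  x = λ² - 36 - 22 = 256 - 58 ≡ 21; y = λ·(36 - 21) - 41 ≡ 22. → (21, 22)

(21, 22)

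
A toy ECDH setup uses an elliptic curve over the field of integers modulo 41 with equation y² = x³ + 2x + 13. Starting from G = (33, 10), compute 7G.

(38, 29)

Repeated addition: build up to 7G.
2G: tangent at (33, 10): λ = (3·33² + 2)/(2·10) ≡ 30/20. 20⁻¹ ≡ 39 (mod 41), so λ ≡ 30·39 ≡ 22.
  x = λ² - 33 - 33 = 484 - 66 ≡ 8; y = λ·(33 - 8) - 10 ≡ 7. → (8, 7)
3G: (8, 7) + (33, 10). λ = (10 - 7)/(33 - 8) ≡ 3/25 mod 41. 25⁻¹ ≡ 23 (mod 41) since 25·23 = 575 ≡ 1, so λ ≡ 28.
  x = λ² - 8 - 33 = 784 - 41 ≡ 5; y = λ·(8 - 5) - 7 ≡ 36. → (5, 36)
4G: (5, 36) + (33, 10). λ = (10 - 36)/(33 - 5) ≡ 15/28 mod 41. 28⁻¹ ≡ 22 (mod 41), so λ ≡ 2.
  x = λ² - 5 - 33 = 4 - 38 ≡ 7; y = λ·(5 - 7) - 36 ≡ 1. → (7, 1)
5G: (7, 1) + (33, 10). λ = (10 - 1)/(33 - 7) ≡ 9/26 mod 41. 26⁻¹ ≡ 30 (mod 41) since 26·30 = 780 ≡ 1, so λ ≡ 24.
  x = λ² - 7 - 33 = 576 - 40 ≡ 3; y = λ·(7 - 3) - 1 ≡ 13. → (3, 13)
6G: (3, 13) + (33, 10). λ = (10 - 13)/(33 - 3) ≡ 38/30 mod 41. 30⁻¹ ≡ 26 (mod 41), so λ ≡ 4.
  x = λ² - 3 - 33 = 16 - 36 ≡ 21; y = λ·(3 - 21) - 13 ≡ 38. → (21, 38)
7G: (21, 38) + (33, 10). λ = (10 - 38)/(33 - 21) ≡ 13/12 mod 41. 12⁻¹ ≡ 24 (mod 41) since 12·24 = 288 ≡ 1, so λ ≡ 25.
  x = λ² - 21 - 33 = 625 - 54 ≡ 38; y = λ·(21 - 38) - 38 ≡ 29. → (38, 29)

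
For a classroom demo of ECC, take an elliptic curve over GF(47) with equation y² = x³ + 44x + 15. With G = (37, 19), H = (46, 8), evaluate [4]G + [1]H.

(25, 33)

First 4G:
Double-and-add on 4 = (100)₂. Start with G = (37, 19) for the leading 1-bit.
double: tangent at (37, 19): λ = (3·37² + 44)/(2·19) ≡ 15/38. 38⁻¹ ≡ 26 (mod 47) since 38·26 = 988 ≡ 1, so λ ≡ 15·26 ≡ 14.
  x = λ² - 37 - 37 = 196 - 74 ≡ 28; y = λ·(37 - 28) - 19 ≡ 13. → (28, 13)
double: tangent at (28, 13): λ = (3·28² + 44)/(2·13) ≡ 46/26. 26⁻¹ ≡ 38 (mod 47), so λ ≡ 46·38 ≡ 9.
  x = λ² - 28 - 28 = 81 - 56 ≡ 25; y = λ·(28 - 25) - 13 ≡ 14. → (25, 14)
4G = (25, 14).
Finally 4G + H:
(25, 14) + (46, 8). λ = (8 - 14)/(46 - 25) ≡ 41/21 mod 47. 21⁻¹ ≡ 9 (mod 47) since 21·9 = 189 ≡ 1, so λ ≡ 40.
  x = λ² - 25 - 46 = 1600 - 71 ≡ 25; y = λ·(25 - 25) - 14 ≡ 33. → (25, 33)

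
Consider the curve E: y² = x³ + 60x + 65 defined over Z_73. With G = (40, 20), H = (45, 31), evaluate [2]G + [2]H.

First 2G:
Repeated addition: build up to 2G.
2G: tangent at (40, 20): λ = (3·40² + 60)/(2·20) ≡ 42/40. 40⁻¹ ≡ 42 (mod 73), so λ ≡ 42·42 ≡ 12.
  x = λ² - 40 - 40 = 144 - 80 ≡ 64; y = λ·(40 - 64) - 20 ≡ 57. → (64, 57)
2G = (64, 57).
Next 2H:
Repeated addition: build up to 2H.
2H: tangent at (45, 31): λ = (3·45² + 60)/(2·31) ≡ 3/62. 62⁻¹ ≡ 53 (mod 73), so λ ≡ 3·53 ≡ 13.
  x = λ² - 45 - 45 = 169 - 90 ≡ 6; y = λ·(45 - 6) - 31 ≡ 38. → (6, 38)
2H = (6, 38).
Finally 2G + 2H:
(64, 57) + (6, 38). λ = (38 - 57)/(6 - 64) ≡ 54/15 mod 73. 15⁻¹ ≡ 39 (mod 73), so λ ≡ 62.
  x = λ² - 64 - 6 = 3844 - 70 ≡ 51; y = λ·(64 - 51) - 57 ≡ 19. → (51, 19)

(51, 19)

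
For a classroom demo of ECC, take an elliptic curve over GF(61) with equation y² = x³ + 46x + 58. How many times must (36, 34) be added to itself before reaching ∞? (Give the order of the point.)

2P: tangent at (36, 34): λ = (3·36² + 46)/(2·34) ≡ 30/7. 7⁻¹ ≡ 35 (mod 61), so λ ≡ 30·35 ≡ 13.
  x = λ² - 36 - 36 = 169 - 72 ≡ 36; y = λ·(36 - 36) - 34 ≡ 27. → (36, 27)
3P: (36, 27) + (36, 34): same x and y₁ ≡ -y₂, so the sum is ∞.
3P = ∞, so the order is 3.

3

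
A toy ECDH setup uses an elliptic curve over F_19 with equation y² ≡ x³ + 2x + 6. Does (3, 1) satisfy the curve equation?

y² = 1² ≡ 1; x³ + 2x + 6 = 39 ≡ 1 (mod 19). 1 = 1.

yes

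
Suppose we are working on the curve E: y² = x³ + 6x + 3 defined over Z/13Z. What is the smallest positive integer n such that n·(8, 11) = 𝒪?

9

2P: tangent at (8, 11): λ = (3·8² + 6)/(2·11) ≡ 3/9. 9⁻¹ ≡ 3 (mod 13), so λ ≡ 3·3 ≡ 9.
  x = λ² - 8 - 8 = 81 - 16 ≡ 0; y = λ·(8 - 0) - 11 ≡ 9. → (0, 9)
3P: (0, 9) + (8, 11). λ = (11 - 9)/(8 - 0) ≡ 2/8 mod 13. 8⁻¹ ≡ 5 (mod 13), so λ ≡ 10.
  x = λ² - 0 - 8 = 100 - 8 ≡ 1; y = λ·(0 - 1) - 9 ≡ 7. → (1, 7)
4P: (1, 7) + (8, 11). λ = (11 - 7)/(8 - 1) ≡ 4/7 mod 13. 7⁻¹ ≡ 2 (mod 13) since 7·2 = 14 ≡ 1, so λ ≡ 8.
  x = λ² - 1 - 8 = 64 - 9 ≡ 3; y = λ·(1 - 3) - 7 ≡ 3. → (3, 3)
5P: (3, 3) + (8, 11). λ = (11 - 3)/(8 - 3) ≡ 8/5 mod 13. 5⁻¹ ≡ 8 (mod 13) since 5·8 = 40 ≡ 1, so λ ≡ 12.
  x = λ² - 3 - 8 = 144 - 11 ≡ 3; y = λ·(3 - 3) - 3 ≡ 10. → (3, 10)
6P: (3, 10) + (8, 11). λ = (11 - 10)/(8 - 3) ≡ 1/5 mod 13. 5⁻¹ ≡ 8 (mod 13), so λ ≡ 8.
  x = λ² - 3 - 8 = 64 - 11 ≡ 1; y = λ·(3 - 1) - 10 ≡ 6. → (1, 6)
7P: (1, 6) + (8, 11). λ = (11 - 6)/(8 - 1) ≡ 5/7 mod 13. 7⁻¹ ≡ 2 (mod 13), so λ ≡ 10.
  x = λ² - 1 - 8 = 100 - 9 ≡ 0; y = λ·(1 - 0) - 6 ≡ 4. → (0, 4)
8P: (0, 4) + (8, 11). λ = (11 - 4)/(8 - 0) ≡ 7/8 mod 13. 8⁻¹ ≡ 5 (mod 13), so λ ≡ 9.
  x = λ² - 0 - 8 = 81 - 8 ≡ 8; y = λ·(0 - 8) - 4 ≡ 2. → (8, 2)
9P: (8, 2) + (8, 11): same x and y₁ ≡ -y₂, so the sum is 𝒪.
9P = 𝒪, so the order is 9.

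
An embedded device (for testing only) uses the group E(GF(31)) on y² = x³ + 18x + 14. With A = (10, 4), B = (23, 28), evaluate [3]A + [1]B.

First 3A:
Repeated addition: build up to 3A.
2A: tangent at (10, 4): λ = (3·10² + 18)/(2·4) ≡ 8/8. 8⁻¹ ≡ 4 (mod 31) since 8·4 = 32 ≡ 1, so λ ≡ 8·4 ≡ 1.
  x = λ² - 10 - 10 = 1 - 20 ≡ 12; y = λ·(10 - 12) - 4 ≡ 25. → (12, 25)
3A: (12, 25) + (10, 4). λ = (4 - 25)/(10 - 12) ≡ 10/29 mod 31. 29⁻¹ ≡ 15 (mod 31), so λ ≡ 26.
  x = λ² - 12 - 10 = 676 - 22 ≡ 3; y = λ·(12 - 3) - 25 ≡ 23. → (3, 23)
3A = (3, 23).
Finally 3A + B:
(3, 23) + (23, 28). λ = (28 - 23)/(23 - 3) ≡ 5/20 mod 31. 20⁻¹ ≡ 14 (mod 31), so λ ≡ 8.
  x = λ² - 3 - 23 = 64 - 26 ≡ 7; y = λ·(3 - 7) - 23 ≡ 7. → (7, 7)

(7, 7)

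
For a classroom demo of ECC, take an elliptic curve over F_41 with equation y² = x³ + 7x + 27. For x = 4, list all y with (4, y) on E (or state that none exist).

x³ + 7x + 27 = 119 ≡ 37 (mod 41).
Square roots of 37 mod 41: 18 and 23 (since 18² = 324 ≡ 37).

18, 23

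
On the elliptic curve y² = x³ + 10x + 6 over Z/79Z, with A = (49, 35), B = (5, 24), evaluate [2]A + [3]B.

First 2A:
Repeated addition: build up to 2A.
2A: tangent at (49, 35): λ = (3·49² + 10)/(2·35) ≡ 24/70. 70⁻¹ ≡ 35 (mod 79), so λ ≡ 24·35 ≡ 50.
  x = λ² - 49 - 49 = 2500 - 98 ≡ 32; y = λ·(49 - 32) - 35 ≡ 25. → (32, 25)
2A = (32, 25).
Next 3B:
Repeated addition: build up to 3B.
2B: tangent at (5, 24): λ = (3·5² + 10)/(2·24) ≡ 6/48. 48⁻¹ ≡ 28 (mod 79), so λ ≡ 6·28 ≡ 10.
  x = λ² - 5 - 5 = 100 - 10 ≡ 11; y = λ·(5 - 11) - 24 ≡ 74. → (11, 74)
3B: (11, 74) + (5, 24). λ = (24 - 74)/(5 - 11) ≡ 29/73 mod 79. 73⁻¹ ≡ 13 (mod 79), so λ ≡ 61.
  x = λ² - 11 - 5 = 3721 - 16 ≡ 71; y = λ·(11 - 71) - 74 ≡ 58. → (71, 58)
3B = (71, 58).
Finally 2A + 3B:
(32, 25) + (71, 58). λ = (58 - 25)/(71 - 32) ≡ 33/39 mod 79. 39⁻¹ ≡ 77 (mod 79), so λ ≡ 13.
  x = λ² - 32 - 71 = 169 - 103 ≡ 66; y = λ·(32 - 66) - 25 ≡ 7. → (66, 7)

(66, 7)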